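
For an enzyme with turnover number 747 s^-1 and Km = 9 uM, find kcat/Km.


Catalytic efficiency = kcat / Km
= 747 / 9
= 83.0 uM^-1*s^-1

83.0 uM^-1*s^-1


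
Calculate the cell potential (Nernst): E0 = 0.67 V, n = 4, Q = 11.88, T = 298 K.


E = E0 - (RT/nF) * ln(Q)
E = 0.67 - (8.314 * 298 / (4 * 96485)) * ln(11.88)
E = 0.6541 V

0.6541 V


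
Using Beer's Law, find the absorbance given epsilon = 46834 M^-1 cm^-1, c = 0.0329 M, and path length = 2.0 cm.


A = epsilon * c * l
A = 46834 * 0.0329 * 2.0
A = 3081.6772

3081.6772


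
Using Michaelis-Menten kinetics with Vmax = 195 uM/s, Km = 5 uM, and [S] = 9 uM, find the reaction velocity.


v = Vmax * [S] / (Km + [S])
v = 195 * 9 / (5 + 9)
v = 125.3571 uM/s

125.3571 uM/s


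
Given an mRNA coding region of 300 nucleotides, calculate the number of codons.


codons = nucleotides / 3
codons = 300 / 3 = 100

100


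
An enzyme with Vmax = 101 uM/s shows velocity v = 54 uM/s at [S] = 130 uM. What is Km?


Km = [S] * (Vmax - v) / v
Km = 130 * (101 - 54) / 54
Km = 113.1481 uM

113.1481 uM


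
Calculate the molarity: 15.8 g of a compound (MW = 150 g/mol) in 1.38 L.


C = (mass / MW) / volume
C = (15.8 / 150) / 1.38
C = 0.0763 M

0.0763 M


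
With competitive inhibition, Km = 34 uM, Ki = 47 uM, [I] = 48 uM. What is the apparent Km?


Km_app = Km * (1 + [I]/Ki)
Km_app = 34 * (1 + 48/47)
Km_app = 68.7234 uM

68.7234 uM


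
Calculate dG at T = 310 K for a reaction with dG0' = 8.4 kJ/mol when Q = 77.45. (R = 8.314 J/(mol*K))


dG = dG0' + RT * ln(Q) / 1000
dG = 8.4 + 8.314 * 310 * ln(77.45) / 1000
dG = 19.6105 kJ/mol

19.6105 kJ/mol


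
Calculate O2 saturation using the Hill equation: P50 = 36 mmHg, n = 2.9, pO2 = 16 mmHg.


Y = pO2^n / (P50^n + pO2^n)
Y = 16^2.9 / (36^2.9 + 16^2.9)
Y = 8.69%

8.69%


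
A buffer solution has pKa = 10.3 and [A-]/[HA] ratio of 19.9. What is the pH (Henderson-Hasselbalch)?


pH = pKa + log10([A-]/[HA])
pH = 10.3 + log10(19.9)
pH = 11.5989

11.5989


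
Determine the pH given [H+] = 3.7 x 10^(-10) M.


pH = -log10([H+])
pH = -log10(3.7 x 10^(-10))
pH = 9.4318

9.4318


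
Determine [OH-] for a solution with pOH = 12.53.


[OH-] = 10^(-pOH)
[OH-] = 10^(-12.53)
[OH-] = 2.951e-13 M

2.951e-13 M


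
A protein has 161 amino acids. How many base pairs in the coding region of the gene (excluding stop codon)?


Each amino acid = 1 codon = 3 bp
bp = 161 * 3 = 483 bp

483 bp


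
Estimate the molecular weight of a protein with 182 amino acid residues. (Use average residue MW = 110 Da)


MW = n_residues * 110 Da
MW = 182 * 110
MW = 20020 Da

20020 Da


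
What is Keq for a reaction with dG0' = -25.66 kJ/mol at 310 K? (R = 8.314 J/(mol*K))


Keq = exp(-dG0 * 1000 / (R * T))
Keq = exp(-(-25.66) * 1000 / (8.314 * 310))
Keq = 21078.3378

21078.3378


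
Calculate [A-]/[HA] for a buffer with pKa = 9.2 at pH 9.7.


[A-]/[HA] = 10^(pH - pKa)
= 10^(9.7 - 9.2)
= 3.1623

3.1623


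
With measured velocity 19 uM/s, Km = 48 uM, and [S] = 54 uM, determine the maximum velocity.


Vmax = v * (Km + [S]) / [S]
Vmax = 19 * (48 + 54) / 54
Vmax = 35.8889 uM/s

35.8889 uM/s


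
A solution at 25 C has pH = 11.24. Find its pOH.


pOH = 14 - pH
pOH = 14 - 11.24
pOH = 2.76

2.76


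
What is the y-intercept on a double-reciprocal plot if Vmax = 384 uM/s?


y-intercept = 1/Vmax
= 1/384
= 0.0026 s/uM

0.0026 s/uM


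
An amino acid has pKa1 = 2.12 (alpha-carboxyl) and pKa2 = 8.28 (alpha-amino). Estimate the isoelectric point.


pI = (pKa1 + pKa2) / 2
pI = (2.12 + 8.28) / 2
pI = 5.2

5.2


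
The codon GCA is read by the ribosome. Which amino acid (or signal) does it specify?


Standard genetic code lookup.
Codon GCA -> Ala

Ala


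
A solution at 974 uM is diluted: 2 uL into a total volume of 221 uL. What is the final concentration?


C2 = C1 * V1 / V2
C2 = 974 * 2 / 221
C2 = 8.8145 uM

8.8145 uM


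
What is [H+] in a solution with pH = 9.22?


[H+] = 10^(-pH)
[H+] = 10^(-9.22)
[H+] = 6.026e-10 M

6.026e-10 M


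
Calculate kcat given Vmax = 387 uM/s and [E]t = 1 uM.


kcat = Vmax / [E]t
kcat = 387 / 1
kcat = 387.0 s^-1

387.0 s^-1


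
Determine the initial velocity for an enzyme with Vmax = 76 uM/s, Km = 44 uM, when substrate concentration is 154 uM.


v = Vmax * [S] / (Km + [S])
v = 76 * 154 / (44 + 154)
v = 59.1111 uM/s

59.1111 uM/s


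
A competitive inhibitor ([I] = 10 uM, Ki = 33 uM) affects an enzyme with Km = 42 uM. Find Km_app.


Km_app = Km * (1 + [I]/Ki)
Km_app = 42 * (1 + 10/33)
Km_app = 54.7273 uM

54.7273 uM


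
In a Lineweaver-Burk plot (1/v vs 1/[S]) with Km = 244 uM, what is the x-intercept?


x-intercept = -1/Km
= -1/244
= -0.0041 1/uM

-0.0041 1/uM


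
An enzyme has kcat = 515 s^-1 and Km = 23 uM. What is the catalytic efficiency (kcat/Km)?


Catalytic efficiency = kcat / Km
= 515 / 23
= 22.3913 uM^-1*s^-1

22.3913 uM^-1*s^-1


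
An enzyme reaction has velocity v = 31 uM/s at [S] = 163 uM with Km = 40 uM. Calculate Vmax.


Vmax = v * (Km + [S]) / [S]
Vmax = 31 * (40 + 163) / 163
Vmax = 38.6074 uM/s

38.6074 uM/s


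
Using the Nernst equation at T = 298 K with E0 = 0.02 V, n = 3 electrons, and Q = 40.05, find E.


E = E0 - (RT/nF) * ln(Q)
E = 0.02 - (8.314 * 298 / (3 * 96485)) * ln(40.05)
E = -0.0116 V

-0.0116 V


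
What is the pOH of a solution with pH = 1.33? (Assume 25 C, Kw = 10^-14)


pOH = 14 - pH
pOH = 14 - 1.33
pOH = 12.67

12.67


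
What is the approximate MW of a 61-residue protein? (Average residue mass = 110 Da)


MW = n_residues * 110 Da
MW = 61 * 110
MW = 6710 Da

6710 Da


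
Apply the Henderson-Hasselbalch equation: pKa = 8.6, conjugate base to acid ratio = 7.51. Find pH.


pH = pKa + log10([A-]/[HA])
pH = 8.6 + log10(7.51)
pH = 9.4756

9.4756


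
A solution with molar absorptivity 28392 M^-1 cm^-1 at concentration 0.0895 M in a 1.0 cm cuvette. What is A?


A = epsilon * c * l
A = 28392 * 0.0895 * 1.0
A = 2541.084

2541.084


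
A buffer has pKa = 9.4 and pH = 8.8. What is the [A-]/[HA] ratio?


[A-]/[HA] = 10^(pH - pKa)
= 10^(8.8 - 9.4)
= 0.2512

0.2512


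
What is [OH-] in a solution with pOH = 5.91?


[OH-] = 10^(-pOH)
[OH-] = 10^(-5.91)
[OH-] = 1.230e-06 M

1.230e-06 M


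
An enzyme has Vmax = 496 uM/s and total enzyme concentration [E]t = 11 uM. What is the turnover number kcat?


kcat = Vmax / [E]t
kcat = 496 / 11
kcat = 45.0909 s^-1

45.0909 s^-1


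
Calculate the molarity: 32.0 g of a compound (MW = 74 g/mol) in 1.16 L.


C = (mass / MW) / volume
C = (32.0 / 74) / 1.16
C = 0.3728 M

0.3728 M


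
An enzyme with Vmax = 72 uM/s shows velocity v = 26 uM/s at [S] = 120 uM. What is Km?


Km = [S] * (Vmax - v) / v
Km = 120 * (72 - 26) / 26
Km = 212.3077 uM

212.3077 uM


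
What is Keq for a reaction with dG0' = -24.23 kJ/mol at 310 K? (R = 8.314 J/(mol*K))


Keq = exp(-dG0 * 1000 / (R * T))
Keq = exp(-(-24.23) * 1000 / (8.314 * 310))
Keq = 12102.4785

12102.4785


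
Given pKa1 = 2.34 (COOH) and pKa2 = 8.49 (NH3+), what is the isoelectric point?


pI = (pKa1 + pKa2) / 2
pI = (2.34 + 8.49) / 2
pI = 5.415

5.415


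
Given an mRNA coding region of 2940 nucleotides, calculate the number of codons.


codons = nucleotides / 3
codons = 2940 / 3 = 980

980


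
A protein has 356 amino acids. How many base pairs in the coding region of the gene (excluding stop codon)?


Each amino acid = 1 codon = 3 bp
bp = 356 * 3 = 1068 bp

1068 bp


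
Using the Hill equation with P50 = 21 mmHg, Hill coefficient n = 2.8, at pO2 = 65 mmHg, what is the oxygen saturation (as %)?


Y = pO2^n / (P50^n + pO2^n)
Y = 65^2.8 / (21^2.8 + 65^2.8)
Y = 95.94%

95.94%


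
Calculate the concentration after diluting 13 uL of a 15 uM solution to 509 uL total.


C2 = C1 * V1 / V2
C2 = 15 * 13 / 509
C2 = 0.3831 uM

0.3831 uM


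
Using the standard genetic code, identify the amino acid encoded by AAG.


Standard genetic code lookup.
Codon AAG -> Lys

Lys


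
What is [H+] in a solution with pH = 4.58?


[H+] = 10^(-pH)
[H+] = 10^(-4.58)
[H+] = 2.630e-05 M

2.630e-05 M


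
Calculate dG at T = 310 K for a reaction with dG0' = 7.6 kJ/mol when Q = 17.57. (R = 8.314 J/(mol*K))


dG = dG0' + RT * ln(Q) / 1000
dG = 7.6 + 8.314 * 310 * ln(17.57) / 1000
dG = 14.9872 kJ/mol

14.9872 kJ/mol


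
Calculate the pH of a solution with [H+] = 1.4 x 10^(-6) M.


pH = -log10([H+])
pH = -log10(1.4 x 10^(-6))
pH = 5.8539

5.8539


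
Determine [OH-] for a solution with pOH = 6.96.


[OH-] = 10^(-pOH)
[OH-] = 10^(-6.96)
[OH-] = 1.096e-07 M

1.096e-07 M


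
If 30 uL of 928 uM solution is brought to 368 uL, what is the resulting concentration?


C2 = C1 * V1 / V2
C2 = 928 * 30 / 368
C2 = 75.6522 uM

75.6522 uM


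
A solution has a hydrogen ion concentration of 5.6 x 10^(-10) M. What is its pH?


pH = -log10([H+])
pH = -log10(5.6 x 10^(-10))
pH = 9.2518

9.2518


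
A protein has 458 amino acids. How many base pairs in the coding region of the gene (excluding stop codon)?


Each amino acid = 1 codon = 3 bp
bp = 458 * 3 = 1374 bp

1374 bp


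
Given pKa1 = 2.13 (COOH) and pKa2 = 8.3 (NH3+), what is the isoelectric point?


pI = (pKa1 + pKa2) / 2
pI = (2.13 + 8.3) / 2
pI = 5.215

5.215


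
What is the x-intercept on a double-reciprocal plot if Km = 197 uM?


x-intercept = -1/Km
= -1/197
= -0.0051 1/uM

-0.0051 1/uM


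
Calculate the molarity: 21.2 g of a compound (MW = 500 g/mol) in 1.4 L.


C = (mass / MW) / volume
C = (21.2 / 500) / 1.4
C = 0.0303 M

0.0303 M


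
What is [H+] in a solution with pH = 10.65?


[H+] = 10^(-pH)
[H+] = 10^(-10.65)
[H+] = 2.239e-11 M

2.239e-11 M


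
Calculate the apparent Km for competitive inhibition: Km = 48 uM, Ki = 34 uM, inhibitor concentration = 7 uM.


Km_app = Km * (1 + [I]/Ki)
Km_app = 48 * (1 + 7/34)
Km_app = 57.8824 uM

57.8824 uM


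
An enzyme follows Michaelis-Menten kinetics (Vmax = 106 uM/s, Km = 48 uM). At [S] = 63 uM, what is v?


v = Vmax * [S] / (Km + [S])
v = 106 * 63 / (48 + 63)
v = 60.1622 uM/s

60.1622 uM/s


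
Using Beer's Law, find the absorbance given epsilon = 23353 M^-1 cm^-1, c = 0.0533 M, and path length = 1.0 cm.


A = epsilon * c * l
A = 23353 * 0.0533 * 1.0
A = 1244.7149

1244.7149


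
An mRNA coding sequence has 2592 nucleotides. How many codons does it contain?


codons = nucleotides / 3
codons = 2592 / 3 = 864

864


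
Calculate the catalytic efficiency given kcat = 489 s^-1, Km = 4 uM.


Catalytic efficiency = kcat / Km
= 489 / 4
= 122.25 uM^-1*s^-1

122.25 uM^-1*s^-1


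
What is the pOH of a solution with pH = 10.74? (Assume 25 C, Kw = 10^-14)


pOH = 14 - pH
pOH = 14 - 10.74
pOH = 3.26

3.26


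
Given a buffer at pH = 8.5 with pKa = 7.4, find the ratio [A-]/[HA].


[A-]/[HA] = 10^(pH - pKa)
= 10^(8.5 - 7.4)
= 12.5893

12.5893


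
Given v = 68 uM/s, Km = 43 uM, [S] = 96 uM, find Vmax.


Vmax = v * (Km + [S]) / [S]
Vmax = 68 * (43 + 96) / 96
Vmax = 98.4583 uM/s

98.4583 uM/s


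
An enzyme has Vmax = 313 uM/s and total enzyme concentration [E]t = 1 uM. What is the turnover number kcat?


kcat = Vmax / [E]t
kcat = 313 / 1
kcat = 313.0 s^-1

313.0 s^-1


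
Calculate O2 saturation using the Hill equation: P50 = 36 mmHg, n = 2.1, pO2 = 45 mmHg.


Y = pO2^n / (P50^n + pO2^n)
Y = 45^2.1 / (36^2.1 + 45^2.1)
Y = 61.51%

61.51%


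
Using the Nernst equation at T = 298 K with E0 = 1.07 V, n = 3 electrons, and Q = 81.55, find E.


E = E0 - (RT/nF) * ln(Q)
E = 1.07 - (8.314 * 298 / (3 * 96485)) * ln(81.55)
E = 1.0323 V

1.0323 V


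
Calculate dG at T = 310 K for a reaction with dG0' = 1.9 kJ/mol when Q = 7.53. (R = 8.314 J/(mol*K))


dG = dG0' + RT * ln(Q) / 1000
dG = 1.9 + 8.314 * 310 * ln(7.53) / 1000
dG = 7.1034 kJ/mol

7.1034 kJ/mol


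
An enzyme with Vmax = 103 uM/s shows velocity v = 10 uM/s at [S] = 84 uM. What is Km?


Km = [S] * (Vmax - v) / v
Km = 84 * (103 - 10) / 10
Km = 781.2 uM

781.2 uM


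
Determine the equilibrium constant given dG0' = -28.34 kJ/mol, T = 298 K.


Keq = exp(-dG0 * 1000 / (R * T))
Keq = exp(-(-28.34) * 1000 / (8.314 * 298))
Keq = 92838.6325

92838.6325


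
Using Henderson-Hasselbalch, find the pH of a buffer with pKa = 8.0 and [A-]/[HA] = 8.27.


pH = pKa + log10([A-]/[HA])
pH = 8.0 + log10(8.27)
pH = 8.9175

8.9175


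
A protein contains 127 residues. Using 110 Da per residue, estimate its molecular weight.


MW = n_residues * 110 Da
MW = 127 * 110
MW = 13970 Da

13970 Da


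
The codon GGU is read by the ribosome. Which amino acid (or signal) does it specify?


Standard genetic code lookup.
Codon GGU -> Gly

Gly


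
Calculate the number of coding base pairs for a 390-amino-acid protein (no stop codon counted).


Each amino acid = 1 codon = 3 bp
bp = 390 * 3 = 1170 bp

1170 bp


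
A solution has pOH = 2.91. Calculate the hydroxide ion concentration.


[OH-] = 10^(-pOH)
[OH-] = 10^(-2.91)
[OH-] = 0.0012 M

0.0012 M


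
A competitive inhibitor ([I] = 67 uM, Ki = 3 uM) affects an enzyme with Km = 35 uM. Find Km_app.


Km_app = Km * (1 + [I]/Ki)
Km_app = 35 * (1 + 67/3)
Km_app = 816.6667 uM

816.6667 uM


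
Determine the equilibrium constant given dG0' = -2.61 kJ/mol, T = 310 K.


Keq = exp(-dG0 * 1000 / (R * T))
Keq = exp(-(-2.61) * 1000 / (8.314 * 310))
Keq = 2.7529

2.7529


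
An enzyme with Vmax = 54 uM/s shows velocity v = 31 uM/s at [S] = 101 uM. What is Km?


Km = [S] * (Vmax - v) / v
Km = 101 * (54 - 31) / 31
Km = 74.9355 uM

74.9355 uM


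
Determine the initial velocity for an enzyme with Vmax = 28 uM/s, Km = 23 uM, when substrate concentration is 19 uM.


v = Vmax * [S] / (Km + [S])
v = 28 * 19 / (23 + 19)
v = 12.6667 uM/s

12.6667 uM/s


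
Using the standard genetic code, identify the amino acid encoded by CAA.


Standard genetic code lookup.
Codon CAA -> Gln

Gln


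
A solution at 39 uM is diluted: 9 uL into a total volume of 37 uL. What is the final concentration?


C2 = C1 * V1 / V2
C2 = 39 * 9 / 37
C2 = 9.4865 uM

9.4865 uM


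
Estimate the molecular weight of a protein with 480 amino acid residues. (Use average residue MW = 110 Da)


MW = n_residues * 110 Da
MW = 480 * 110
MW = 52800 Da

52800 Da


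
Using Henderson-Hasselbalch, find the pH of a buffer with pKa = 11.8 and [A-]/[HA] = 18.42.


pH = pKa + log10([A-]/[HA])
pH = 11.8 + log10(18.42)
pH = 13.0653

13.0653


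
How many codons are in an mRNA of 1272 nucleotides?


codons = nucleotides / 3
codons = 1272 / 3 = 424

424


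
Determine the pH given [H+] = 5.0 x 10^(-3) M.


pH = -log10([H+])
pH = -log10(5.0 x 10^(-3))
pH = 2.301

2.301


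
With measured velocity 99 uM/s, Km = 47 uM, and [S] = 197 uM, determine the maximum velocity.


Vmax = v * (Km + [S]) / [S]
Vmax = 99 * (47 + 197) / 197
Vmax = 122.6193 uM/s

122.6193 uM/s


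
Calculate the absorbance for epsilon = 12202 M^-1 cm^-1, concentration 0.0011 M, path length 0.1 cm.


A = epsilon * c * l
A = 12202 * 0.0011 * 0.1
A = 1.3422

1.3422


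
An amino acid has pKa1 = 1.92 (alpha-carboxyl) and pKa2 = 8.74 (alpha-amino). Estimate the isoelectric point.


pI = (pKa1 + pKa2) / 2
pI = (1.92 + 8.74) / 2
pI = 5.33

5.33


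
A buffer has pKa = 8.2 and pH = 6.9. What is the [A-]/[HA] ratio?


[A-]/[HA] = 10^(pH - pKa)
= 10^(6.9 - 8.2)
= 0.0501

0.0501


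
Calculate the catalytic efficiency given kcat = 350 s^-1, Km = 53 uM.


Catalytic efficiency = kcat / Km
= 350 / 53
= 6.6038 uM^-1*s^-1

6.6038 uM^-1*s^-1


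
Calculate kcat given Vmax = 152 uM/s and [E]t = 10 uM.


kcat = Vmax / [E]t
kcat = 152 / 10
kcat = 15.2 s^-1

15.2 s^-1


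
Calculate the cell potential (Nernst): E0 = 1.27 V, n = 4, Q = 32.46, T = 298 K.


E = E0 - (RT/nF) * ln(Q)
E = 1.27 - (8.314 * 298 / (4 * 96485)) * ln(32.46)
E = 1.2477 V

1.2477 V


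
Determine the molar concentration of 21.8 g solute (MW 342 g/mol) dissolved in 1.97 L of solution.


C = (mass / MW) / volume
C = (21.8 / 342) / 1.97
C = 0.0324 M

0.0324 M


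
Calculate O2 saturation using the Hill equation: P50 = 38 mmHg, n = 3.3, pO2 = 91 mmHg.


Y = pO2^n / (P50^n + pO2^n)
Y = 91^3.3 / (38^3.3 + 91^3.3)
Y = 94.69%

94.69%


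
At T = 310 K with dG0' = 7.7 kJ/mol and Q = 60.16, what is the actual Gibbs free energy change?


dG = dG0' + RT * ln(Q) / 1000
dG = 7.7 + 8.314 * 310 * ln(60.16) / 1000
dG = 18.2594 kJ/mol

18.2594 kJ/mol


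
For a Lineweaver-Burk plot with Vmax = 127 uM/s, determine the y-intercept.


y-intercept = 1/Vmax
= 1/127
= 0.0079 s/uM

0.0079 s/uM


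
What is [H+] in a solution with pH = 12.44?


[H+] = 10^(-pH)
[H+] = 10^(-12.44)
[H+] = 3.631e-13 M

3.631e-13 M


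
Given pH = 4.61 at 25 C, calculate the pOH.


pOH = 14 - pH
pOH = 14 - 4.61
pOH = 9.39

9.39


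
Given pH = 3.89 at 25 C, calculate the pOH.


pOH = 14 - pH
pOH = 14 - 3.89
pOH = 10.11

10.11


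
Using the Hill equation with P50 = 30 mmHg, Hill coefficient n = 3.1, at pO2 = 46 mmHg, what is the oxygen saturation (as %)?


Y = pO2^n / (P50^n + pO2^n)
Y = 46^3.1 / (30^3.1 + 46^3.1)
Y = 79.0%

79.0%


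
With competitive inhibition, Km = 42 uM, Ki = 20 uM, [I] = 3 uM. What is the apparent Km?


Km_app = Km * (1 + [I]/Ki)
Km_app = 42 * (1 + 3/20)
Km_app = 48.3 uM

48.3 uM


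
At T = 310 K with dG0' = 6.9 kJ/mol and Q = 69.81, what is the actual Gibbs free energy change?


dG = dG0' + RT * ln(Q) / 1000
dG = 6.9 + 8.314 * 310 * ln(69.81) / 1000
dG = 17.8428 kJ/mol

17.8428 kJ/mol


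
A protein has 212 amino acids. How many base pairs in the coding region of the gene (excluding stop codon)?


Each amino acid = 1 codon = 3 bp
bp = 212 * 3 = 636 bp

636 bp


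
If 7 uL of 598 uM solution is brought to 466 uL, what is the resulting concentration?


C2 = C1 * V1 / V2
C2 = 598 * 7 / 466
C2 = 8.9828 uM

8.9828 uM


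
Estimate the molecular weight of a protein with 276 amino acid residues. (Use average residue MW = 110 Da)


MW = n_residues * 110 Da
MW = 276 * 110
MW = 30360 Da

30360 Da


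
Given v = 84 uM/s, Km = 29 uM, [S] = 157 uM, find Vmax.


Vmax = v * (Km + [S]) / [S]
Vmax = 84 * (29 + 157) / 157
Vmax = 99.5159 uM/s

99.5159 uM/s


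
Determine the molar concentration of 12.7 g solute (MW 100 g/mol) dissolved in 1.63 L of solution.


C = (mass / MW) / volume
C = (12.7 / 100) / 1.63
C = 0.0779 M

0.0779 M


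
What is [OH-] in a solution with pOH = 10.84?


[OH-] = 10^(-pOH)
[OH-] = 10^(-10.84)
[OH-] = 1.445e-11 M

1.445e-11 M


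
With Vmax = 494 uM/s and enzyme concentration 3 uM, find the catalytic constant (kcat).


kcat = Vmax / [E]t
kcat = 494 / 3
kcat = 164.6667 s^-1

164.6667 s^-1


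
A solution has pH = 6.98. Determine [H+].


[H+] = 10^(-pH)
[H+] = 10^(-6.98)
[H+] = 1.047e-07 M

1.047e-07 M


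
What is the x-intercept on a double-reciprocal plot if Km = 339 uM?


x-intercept = -1/Km
= -1/339
= -0.0029 1/uM

-0.0029 1/uM


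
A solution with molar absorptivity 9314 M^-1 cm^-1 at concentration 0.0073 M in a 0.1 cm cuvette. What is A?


A = epsilon * c * l
A = 9314 * 0.0073 * 0.1
A = 6.7992

6.7992


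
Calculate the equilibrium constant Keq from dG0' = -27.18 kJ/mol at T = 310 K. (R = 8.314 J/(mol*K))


Keq = exp(-dG0 * 1000 / (R * T))
Keq = exp(-(-27.18) * 1000 / (8.314 * 310))
Keq = 38015.7748

38015.7748


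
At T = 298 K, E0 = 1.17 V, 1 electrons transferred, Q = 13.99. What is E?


E = E0 - (RT/nF) * ln(Q)
E = 1.17 - (8.314 * 298 / (1 * 96485)) * ln(13.99)
E = 1.1023 V

1.1023 V


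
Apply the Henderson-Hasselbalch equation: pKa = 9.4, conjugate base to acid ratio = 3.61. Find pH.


pH = pKa + log10([A-]/[HA])
pH = 9.4 + log10(3.61)
pH = 9.9575

9.9575


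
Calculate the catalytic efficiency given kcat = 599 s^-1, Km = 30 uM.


Catalytic efficiency = kcat / Km
= 599 / 30
= 19.9667 uM^-1*s^-1

19.9667 uM^-1*s^-1


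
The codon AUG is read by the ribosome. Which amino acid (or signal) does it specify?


Standard genetic code lookup.
Codon AUG -> Met (start)

Met (start)


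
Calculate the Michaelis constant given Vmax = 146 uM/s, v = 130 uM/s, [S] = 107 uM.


Km = [S] * (Vmax - v) / v
Km = 107 * (146 - 130) / 130
Km = 13.1692 uM

13.1692 uM


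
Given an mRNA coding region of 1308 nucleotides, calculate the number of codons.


codons = nucleotides / 3
codons = 1308 / 3 = 436

436


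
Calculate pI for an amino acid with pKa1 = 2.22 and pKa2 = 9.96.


pI = (pKa1 + pKa2) / 2
pI = (2.22 + 9.96) / 2
pI = 6.09

6.09


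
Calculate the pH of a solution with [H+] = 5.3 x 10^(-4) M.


pH = -log10([H+])
pH = -log10(5.3 x 10^(-4))
pH = 3.2757

3.2757


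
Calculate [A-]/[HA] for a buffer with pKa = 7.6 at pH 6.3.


[A-]/[HA] = 10^(pH - pKa)
= 10^(6.3 - 7.6)
= 0.0501

0.0501


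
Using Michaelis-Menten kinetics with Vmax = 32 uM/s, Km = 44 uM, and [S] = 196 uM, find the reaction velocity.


v = Vmax * [S] / (Km + [S])
v = 32 * 196 / (44 + 196)
v = 26.1333 uM/s

26.1333 uM/s


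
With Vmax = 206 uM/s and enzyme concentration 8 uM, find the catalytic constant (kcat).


kcat = Vmax / [E]t
kcat = 206 / 8
kcat = 25.75 s^-1

25.75 s^-1


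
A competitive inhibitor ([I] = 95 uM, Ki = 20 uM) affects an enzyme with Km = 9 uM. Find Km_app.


Km_app = Km * (1 + [I]/Ki)
Km_app = 9 * (1 + 95/20)
Km_app = 51.75 uM

51.75 uM


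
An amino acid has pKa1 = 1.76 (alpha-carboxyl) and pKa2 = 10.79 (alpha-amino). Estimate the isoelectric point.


pI = (pKa1 + pKa2) / 2
pI = (1.76 + 10.79) / 2
pI = 6.275

6.275


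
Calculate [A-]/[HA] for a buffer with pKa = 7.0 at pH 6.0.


[A-]/[HA] = 10^(pH - pKa)
= 10^(6.0 - 7.0)
= 0.1

0.1


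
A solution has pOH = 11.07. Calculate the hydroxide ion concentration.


[OH-] = 10^(-pOH)
[OH-] = 10^(-11.07)
[OH-] = 8.511e-12 M

8.511e-12 M


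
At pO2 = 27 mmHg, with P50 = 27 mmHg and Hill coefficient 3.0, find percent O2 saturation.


Y = pO2^n / (P50^n + pO2^n)
Y = 27^3.0 / (27^3.0 + 27^3.0)
Y = 50.0%

50.0%


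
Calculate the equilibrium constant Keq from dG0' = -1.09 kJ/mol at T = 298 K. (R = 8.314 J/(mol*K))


Keq = exp(-dG0 * 1000 / (R * T))
Keq = exp(-(-1.09) * 1000 / (8.314 * 298))
Keq = 1.5526

1.5526


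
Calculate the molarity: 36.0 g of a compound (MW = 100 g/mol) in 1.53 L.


C = (mass / MW) / volume
C = (36.0 / 100) / 1.53
C = 0.2353 M

0.2353 M


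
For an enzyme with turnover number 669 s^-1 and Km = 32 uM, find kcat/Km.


Catalytic efficiency = kcat / Km
= 669 / 32
= 20.9062 uM^-1*s^-1

20.9062 uM^-1*s^-1


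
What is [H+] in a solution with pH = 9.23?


[H+] = 10^(-pH)
[H+] = 10^(-9.23)
[H+] = 5.888e-10 M

5.888e-10 M


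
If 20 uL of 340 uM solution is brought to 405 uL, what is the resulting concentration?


C2 = C1 * V1 / V2
C2 = 340 * 20 / 405
C2 = 16.7901 uM

16.7901 uM


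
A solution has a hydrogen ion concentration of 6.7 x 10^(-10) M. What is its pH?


pH = -log10([H+])
pH = -log10(6.7 x 10^(-10))
pH = 9.1739

9.1739


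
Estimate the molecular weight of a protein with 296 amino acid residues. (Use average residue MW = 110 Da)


MW = n_residues * 110 Da
MW = 296 * 110
MW = 32560 Da

32560 Da


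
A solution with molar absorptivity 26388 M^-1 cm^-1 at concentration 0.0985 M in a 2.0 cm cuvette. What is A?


A = epsilon * c * l
A = 26388 * 0.0985 * 2.0
A = 5198.436

5198.436


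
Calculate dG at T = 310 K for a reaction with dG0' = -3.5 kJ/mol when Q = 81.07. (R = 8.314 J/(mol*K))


dG = dG0' + RT * ln(Q) / 1000
dG = -3.5 + 8.314 * 310 * ln(81.07) / 1000
dG = 7.8282 kJ/mol

7.8282 kJ/mol


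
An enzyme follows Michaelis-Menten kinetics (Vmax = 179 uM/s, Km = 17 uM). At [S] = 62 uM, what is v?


v = Vmax * [S] / (Km + [S])
v = 179 * 62 / (17 + 62)
v = 140.481 uM/s

140.481 uM/s


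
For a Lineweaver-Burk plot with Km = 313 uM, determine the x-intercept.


x-intercept = -1/Km
= -1/313
= -0.0032 1/uM

-0.0032 1/uM


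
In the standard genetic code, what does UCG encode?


Standard genetic code lookup.
Codon UCG -> Ser

Ser


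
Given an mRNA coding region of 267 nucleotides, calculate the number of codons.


codons = nucleotides / 3
codons = 267 / 3 = 89

89


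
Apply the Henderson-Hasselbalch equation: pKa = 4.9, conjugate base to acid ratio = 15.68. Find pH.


pH = pKa + log10([A-]/[HA])
pH = 4.9 + log10(15.68)
pH = 6.0953

6.0953


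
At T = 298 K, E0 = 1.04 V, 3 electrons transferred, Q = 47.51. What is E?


E = E0 - (RT/nF) * ln(Q)
E = 1.04 - (8.314 * 298 / (3 * 96485)) * ln(47.51)
E = 1.007 V

1.007 V


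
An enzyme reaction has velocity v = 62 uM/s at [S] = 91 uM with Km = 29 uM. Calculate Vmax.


Vmax = v * (Km + [S]) / [S]
Vmax = 62 * (29 + 91) / 91
Vmax = 81.7582 uM/s

81.7582 uM/s


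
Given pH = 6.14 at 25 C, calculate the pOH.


pOH = 14 - pH
pOH = 14 - 6.14
pOH = 7.86

7.86


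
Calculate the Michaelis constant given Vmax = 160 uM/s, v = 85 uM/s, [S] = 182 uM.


Km = [S] * (Vmax - v) / v
Km = 182 * (160 - 85) / 85
Km = 160.5882 uM

160.5882 uM


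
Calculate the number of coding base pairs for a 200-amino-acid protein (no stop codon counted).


Each amino acid = 1 codon = 3 bp
bp = 200 * 3 = 600 bp

600 bp


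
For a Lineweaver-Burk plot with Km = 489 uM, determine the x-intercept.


x-intercept = -1/Km
= -1/489
= -0.002 1/uM

-0.002 1/uM


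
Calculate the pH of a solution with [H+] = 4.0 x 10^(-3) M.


pH = -log10([H+])
pH = -log10(4.0 x 10^(-3))
pH = 2.3979

2.3979


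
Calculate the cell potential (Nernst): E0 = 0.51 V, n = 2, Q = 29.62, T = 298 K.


E = E0 - (RT/nF) * ln(Q)
E = 0.51 - (8.314 * 298 / (2 * 96485)) * ln(29.62)
E = 0.4665 V

0.4665 V


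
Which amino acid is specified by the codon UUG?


Standard genetic code lookup.
Codon UUG -> Leu

Leu


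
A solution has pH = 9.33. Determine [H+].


[H+] = 10^(-pH)
[H+] = 10^(-9.33)
[H+] = 4.677e-10 M

4.677e-10 M


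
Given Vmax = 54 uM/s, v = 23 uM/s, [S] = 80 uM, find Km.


Km = [S] * (Vmax - v) / v
Km = 80 * (54 - 23) / 23
Km = 107.8261 uM

107.8261 uM


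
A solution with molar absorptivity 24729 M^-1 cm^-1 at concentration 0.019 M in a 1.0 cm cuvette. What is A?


A = epsilon * c * l
A = 24729 * 0.019 * 1.0
A = 469.851

469.851


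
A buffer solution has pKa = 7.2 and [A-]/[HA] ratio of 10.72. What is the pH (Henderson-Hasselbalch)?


pH = pKa + log10([A-]/[HA])
pH = 7.2 + log10(10.72)
pH = 8.2302

8.2302


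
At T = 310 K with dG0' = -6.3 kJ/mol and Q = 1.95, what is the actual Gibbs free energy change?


dG = dG0' + RT * ln(Q) / 1000
dG = -6.3 + 8.314 * 310 * ln(1.95) / 1000
dG = -4.5788 kJ/mol

-4.5788 kJ/mol


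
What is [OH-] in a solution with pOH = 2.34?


[OH-] = 10^(-pOH)
[OH-] = 10^(-2.34)
[OH-] = 0.0046 M

0.0046 M


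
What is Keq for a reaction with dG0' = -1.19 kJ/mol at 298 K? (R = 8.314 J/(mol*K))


Keq = exp(-dG0 * 1000 / (R * T))
Keq = exp(-(-1.19) * 1000 / (8.314 * 298))
Keq = 1.6166

1.6166


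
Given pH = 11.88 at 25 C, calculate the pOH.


pOH = 14 - pH
pOH = 14 - 11.88
pOH = 2.12

2.12


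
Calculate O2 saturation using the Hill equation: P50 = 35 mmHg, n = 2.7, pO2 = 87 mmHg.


Y = pO2^n / (P50^n + pO2^n)
Y = 87^2.7 / (35^2.7 + 87^2.7)
Y = 92.12%

92.12%


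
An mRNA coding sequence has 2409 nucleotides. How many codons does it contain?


codons = nucleotides / 3
codons = 2409 / 3 = 803

803


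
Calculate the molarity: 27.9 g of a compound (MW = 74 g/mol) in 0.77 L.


C = (mass / MW) / volume
C = (27.9 / 74) / 0.77
C = 0.4896 M

0.4896 M


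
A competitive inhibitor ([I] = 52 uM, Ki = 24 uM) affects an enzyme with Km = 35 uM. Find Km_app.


Km_app = Km * (1 + [I]/Ki)
Km_app = 35 * (1 + 52/24)
Km_app = 110.8333 uM

110.8333 uM


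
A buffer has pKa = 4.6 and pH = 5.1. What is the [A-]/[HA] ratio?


[A-]/[HA] = 10^(pH - pKa)
= 10^(5.1 - 4.6)
= 3.1623

3.1623


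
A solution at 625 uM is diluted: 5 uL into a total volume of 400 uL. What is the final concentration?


C2 = C1 * V1 / V2
C2 = 625 * 5 / 400
C2 = 7.8125 uM

7.8125 uM


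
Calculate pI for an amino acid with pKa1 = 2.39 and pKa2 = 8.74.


pI = (pKa1 + pKa2) / 2
pI = (2.39 + 8.74) / 2
pI = 5.565

5.565


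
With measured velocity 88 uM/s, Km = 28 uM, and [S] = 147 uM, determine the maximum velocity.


Vmax = v * (Km + [S]) / [S]
Vmax = 88 * (28 + 147) / 147
Vmax = 104.7619 uM/s

104.7619 uM/s


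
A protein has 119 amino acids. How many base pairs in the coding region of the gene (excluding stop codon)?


Each amino acid = 1 codon = 3 bp
bp = 119 * 3 = 357 bp

357 bp


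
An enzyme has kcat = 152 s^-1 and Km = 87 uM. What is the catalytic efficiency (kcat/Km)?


Catalytic efficiency = kcat / Km
= 152 / 87
= 1.7471 uM^-1*s^-1

1.7471 uM^-1*s^-1


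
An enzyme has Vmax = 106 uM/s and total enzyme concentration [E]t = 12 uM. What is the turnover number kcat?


kcat = Vmax / [E]t
kcat = 106 / 12
kcat = 8.8333 s^-1

8.8333 s^-1


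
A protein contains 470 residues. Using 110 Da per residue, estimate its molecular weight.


MW = n_residues * 110 Da
MW = 470 * 110
MW = 51700 Da

51700 Da


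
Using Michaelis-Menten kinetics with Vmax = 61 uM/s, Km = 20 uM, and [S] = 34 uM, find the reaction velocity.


v = Vmax * [S] / (Km + [S])
v = 61 * 34 / (20 + 34)
v = 38.4074 uM/s

38.4074 uM/s


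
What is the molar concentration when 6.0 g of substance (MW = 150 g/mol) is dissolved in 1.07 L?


C = (mass / MW) / volume
C = (6.0 / 150) / 1.07
C = 0.0374 M

0.0374 M


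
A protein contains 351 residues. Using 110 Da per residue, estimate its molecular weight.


MW = n_residues * 110 Da
MW = 351 * 110
MW = 38610 Da

38610 Da


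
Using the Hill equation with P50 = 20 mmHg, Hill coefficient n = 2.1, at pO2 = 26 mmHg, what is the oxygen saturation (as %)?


Y = pO2^n / (P50^n + pO2^n)
Y = 26^2.1 / (20^2.1 + 26^2.1)
Y = 63.44%

63.44%


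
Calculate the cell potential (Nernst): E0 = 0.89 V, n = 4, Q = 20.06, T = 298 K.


E = E0 - (RT/nF) * ln(Q)
E = 0.89 - (8.314 * 298 / (4 * 96485)) * ln(20.06)
E = 0.8707 V

0.8707 V


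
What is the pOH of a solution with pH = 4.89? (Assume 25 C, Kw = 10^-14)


pOH = 14 - pH
pOH = 14 - 4.89
pOH = 9.11

9.11


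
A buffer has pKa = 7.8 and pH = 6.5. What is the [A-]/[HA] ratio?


[A-]/[HA] = 10^(pH - pKa)
= 10^(6.5 - 7.8)
= 0.0501

0.0501


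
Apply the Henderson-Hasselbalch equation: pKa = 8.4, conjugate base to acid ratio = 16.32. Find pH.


pH = pKa + log10([A-]/[HA])
pH = 8.4 + log10(16.32)
pH = 9.6127

9.6127


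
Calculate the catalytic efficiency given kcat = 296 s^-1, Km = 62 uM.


Catalytic efficiency = kcat / Km
= 296 / 62
= 4.7742 uM^-1*s^-1

4.7742 uM^-1*s^-1


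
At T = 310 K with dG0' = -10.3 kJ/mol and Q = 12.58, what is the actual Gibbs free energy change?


dG = dG0' + RT * ln(Q) / 1000
dG = -10.3 + 8.314 * 310 * ln(12.58) / 1000
dG = -3.7739 kJ/mol

-3.7739 kJ/mol


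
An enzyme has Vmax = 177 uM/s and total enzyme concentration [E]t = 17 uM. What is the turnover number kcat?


kcat = Vmax / [E]t
kcat = 177 / 17
kcat = 10.4118 s^-1

10.4118 s^-1


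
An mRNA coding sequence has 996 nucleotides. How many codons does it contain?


codons = nucleotides / 3
codons = 996 / 3 = 332

332


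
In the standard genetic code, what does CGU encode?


Standard genetic code lookup.
Codon CGU -> Arg

Arg


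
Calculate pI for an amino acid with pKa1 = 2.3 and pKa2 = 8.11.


pI = (pKa1 + pKa2) / 2
pI = (2.3 + 8.11) / 2
pI = 5.205

5.205


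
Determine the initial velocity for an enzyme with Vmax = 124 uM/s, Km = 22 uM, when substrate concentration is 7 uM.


v = Vmax * [S] / (Km + [S])
v = 124 * 7 / (22 + 7)
v = 29.931 uM/s

29.931 uM/s


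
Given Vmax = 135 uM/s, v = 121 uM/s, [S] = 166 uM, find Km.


Km = [S] * (Vmax - v) / v
Km = 166 * (135 - 121) / 121
Km = 19.2066 uM

19.2066 uM


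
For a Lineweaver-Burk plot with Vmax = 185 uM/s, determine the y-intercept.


y-intercept = 1/Vmax
= 1/185
= 0.0054 s/uM

0.0054 s/uM


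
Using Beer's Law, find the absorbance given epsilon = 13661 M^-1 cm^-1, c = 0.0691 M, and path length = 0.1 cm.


A = epsilon * c * l
A = 13661 * 0.0691 * 0.1
A = 94.3975

94.3975


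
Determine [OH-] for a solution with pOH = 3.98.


[OH-] = 10^(-pOH)
[OH-] = 10^(-3.98)
[OH-] = 1.047e-04 M

1.047e-04 M


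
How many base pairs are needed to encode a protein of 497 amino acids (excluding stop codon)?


Each amino acid = 1 codon = 3 bp
bp = 497 * 3 = 1491 bp

1491 bp


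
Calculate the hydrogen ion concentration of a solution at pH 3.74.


[H+] = 10^(-pH)
[H+] = 10^(-3.74)
[H+] = 1.820e-04 M

1.820e-04 M


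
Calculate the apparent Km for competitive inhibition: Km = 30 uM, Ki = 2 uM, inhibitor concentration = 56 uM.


Km_app = Km * (1 + [I]/Ki)
Km_app = 30 * (1 + 56/2)
Km_app = 870.0 uM

870.0 uM


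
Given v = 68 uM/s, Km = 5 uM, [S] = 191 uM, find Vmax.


Vmax = v * (Km + [S]) / [S]
Vmax = 68 * (5 + 191) / 191
Vmax = 69.7801 uM/s

69.7801 uM/s


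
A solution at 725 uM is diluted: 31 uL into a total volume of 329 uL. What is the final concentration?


C2 = C1 * V1 / V2
C2 = 725 * 31 / 329
C2 = 68.3131 uM

68.3131 uM


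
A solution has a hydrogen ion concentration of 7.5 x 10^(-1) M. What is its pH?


pH = -log10([H+])
pH = -log10(7.5 x 10^(-1))
pH = 0.1249

0.1249


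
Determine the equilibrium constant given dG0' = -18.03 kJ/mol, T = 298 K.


Keq = exp(-dG0 * 1000 / (R * T))
Keq = exp(-(-18.03) * 1000 / (8.314 * 298))
Keq = 1447.0554

1447.0554


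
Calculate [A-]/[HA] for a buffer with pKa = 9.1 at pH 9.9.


[A-]/[HA] = 10^(pH - pKa)
= 10^(9.9 - 9.1)
= 6.3096

6.3096


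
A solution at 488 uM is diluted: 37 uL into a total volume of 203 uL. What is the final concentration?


C2 = C1 * V1 / V2
C2 = 488 * 37 / 203
C2 = 88.9458 uM

88.9458 uM


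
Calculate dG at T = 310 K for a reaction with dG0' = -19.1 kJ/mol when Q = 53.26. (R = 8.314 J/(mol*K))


dG = dG0' + RT * ln(Q) / 1000
dG = -19.1 + 8.314 * 310 * ln(53.26) / 1000
dG = -8.8546 kJ/mol

-8.8546 kJ/mol


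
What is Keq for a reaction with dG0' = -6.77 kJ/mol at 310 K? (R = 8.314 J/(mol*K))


Keq = exp(-dG0 * 1000 / (R * T))
Keq = exp(-(-6.77) * 1000 / (8.314 * 310))
Keq = 13.8286

13.8286


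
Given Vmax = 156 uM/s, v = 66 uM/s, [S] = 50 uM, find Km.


Km = [S] * (Vmax - v) / v
Km = 50 * (156 - 66) / 66
Km = 68.1818 uM

68.1818 uM


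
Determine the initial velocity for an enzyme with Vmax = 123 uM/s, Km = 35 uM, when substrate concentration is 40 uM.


v = Vmax * [S] / (Km + [S])
v = 123 * 40 / (35 + 40)
v = 65.6 uM/s

65.6 uM/s


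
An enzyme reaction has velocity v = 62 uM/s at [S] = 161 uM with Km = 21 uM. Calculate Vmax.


Vmax = v * (Km + [S]) / [S]
Vmax = 62 * (21 + 161) / 161
Vmax = 70.087 uM/s

70.087 uM/s


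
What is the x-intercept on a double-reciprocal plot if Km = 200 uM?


x-intercept = -1/Km
= -1/200
= -0.005 1/uM

-0.005 1/uM


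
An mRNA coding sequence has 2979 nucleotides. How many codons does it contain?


codons = nucleotides / 3
codons = 2979 / 3 = 993

993


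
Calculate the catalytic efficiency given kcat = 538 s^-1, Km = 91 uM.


Catalytic efficiency = kcat / Km
= 538 / 91
= 5.9121 uM^-1*s^-1

5.9121 uM^-1*s^-1


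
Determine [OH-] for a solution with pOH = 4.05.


[OH-] = 10^(-pOH)
[OH-] = 10^(-4.05)
[OH-] = 8.913e-05 M

8.913e-05 M


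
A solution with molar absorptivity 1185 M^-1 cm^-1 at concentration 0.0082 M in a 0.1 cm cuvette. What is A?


A = epsilon * c * l
A = 1185 * 0.0082 * 0.1
A = 0.9717

0.9717


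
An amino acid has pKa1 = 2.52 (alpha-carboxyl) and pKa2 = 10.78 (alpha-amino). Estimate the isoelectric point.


pI = (pKa1 + pKa2) / 2
pI = (2.52 + 10.78) / 2
pI = 6.65

6.65


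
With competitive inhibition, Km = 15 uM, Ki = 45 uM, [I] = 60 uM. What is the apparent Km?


Km_app = Km * (1 + [I]/Ki)
Km_app = 15 * (1 + 60/45)
Km_app = 35.0 uM

35.0 uM


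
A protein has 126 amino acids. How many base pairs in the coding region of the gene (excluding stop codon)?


Each amino acid = 1 codon = 3 bp
bp = 126 * 3 = 378 bp

378 bp


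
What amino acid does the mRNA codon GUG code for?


Standard genetic code lookup.
Codon GUG -> Val

Val


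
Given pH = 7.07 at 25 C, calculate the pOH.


pOH = 14 - pH
pOH = 14 - 7.07
pOH = 6.93

6.93


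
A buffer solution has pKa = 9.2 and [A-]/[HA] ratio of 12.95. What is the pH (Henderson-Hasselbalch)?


pH = pKa + log10([A-]/[HA])
pH = 9.2 + log10(12.95)
pH = 10.3123

10.3123


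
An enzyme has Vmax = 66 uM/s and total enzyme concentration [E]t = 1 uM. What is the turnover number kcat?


kcat = Vmax / [E]t
kcat = 66 / 1
kcat = 66.0 s^-1

66.0 s^-1


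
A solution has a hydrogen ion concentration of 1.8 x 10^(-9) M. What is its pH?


pH = -log10([H+])
pH = -log10(1.8 x 10^(-9))
pH = 8.7447

8.7447


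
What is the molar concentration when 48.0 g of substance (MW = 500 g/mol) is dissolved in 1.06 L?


C = (mass / MW) / volume
C = (48.0 / 500) / 1.06
C = 0.0906 M

0.0906 M


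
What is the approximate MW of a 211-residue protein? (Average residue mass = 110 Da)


MW = n_residues * 110 Da
MW = 211 * 110
MW = 23210 Da

23210 Da


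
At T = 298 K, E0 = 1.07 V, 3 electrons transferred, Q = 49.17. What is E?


E = E0 - (RT/nF) * ln(Q)
E = 1.07 - (8.314 * 298 / (3 * 96485)) * ln(49.17)
E = 1.0367 V

1.0367 V


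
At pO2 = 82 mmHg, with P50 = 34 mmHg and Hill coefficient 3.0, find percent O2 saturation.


Y = pO2^n / (P50^n + pO2^n)
Y = 82^3.0 / (34^3.0 + 82^3.0)
Y = 93.35%

93.35%


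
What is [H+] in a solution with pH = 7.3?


[H+] = 10^(-pH)
[H+] = 10^(-7.3)
[H+] = 5.012e-08 M

5.012e-08 M


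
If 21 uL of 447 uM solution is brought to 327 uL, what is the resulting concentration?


C2 = C1 * V1 / V2
C2 = 447 * 21 / 327
C2 = 28.7064 uM

28.7064 uM


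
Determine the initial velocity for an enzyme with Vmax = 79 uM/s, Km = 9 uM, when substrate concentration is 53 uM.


v = Vmax * [S] / (Km + [S])
v = 79 * 53 / (9 + 53)
v = 67.5323 uM/s

67.5323 uM/s


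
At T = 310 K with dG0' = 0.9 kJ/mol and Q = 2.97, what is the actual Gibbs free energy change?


dG = dG0' + RT * ln(Q) / 1000
dG = 0.9 + 8.314 * 310 * ln(2.97) / 1000
dG = 3.7056 kJ/mol

3.7056 kJ/mol


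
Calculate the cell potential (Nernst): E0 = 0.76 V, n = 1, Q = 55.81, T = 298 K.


E = E0 - (RT/nF) * ln(Q)
E = 0.76 - (8.314 * 298 / (1 * 96485)) * ln(55.81)
E = 0.6567 V

0.6567 V


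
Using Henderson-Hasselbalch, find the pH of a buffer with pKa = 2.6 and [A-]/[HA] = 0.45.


pH = pKa + log10([A-]/[HA])
pH = 2.6 + log10(0.45)
pH = 2.2532

2.2532


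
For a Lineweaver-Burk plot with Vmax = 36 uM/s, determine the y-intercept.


y-intercept = 1/Vmax
= 1/36
= 0.0278 s/uM

0.0278 s/uM


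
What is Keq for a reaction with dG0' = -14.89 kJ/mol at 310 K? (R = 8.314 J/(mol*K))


Keq = exp(-dG0 * 1000 / (R * T))
Keq = exp(-(-14.89) * 1000 / (8.314 * 310))
Keq = 322.8779

322.8779


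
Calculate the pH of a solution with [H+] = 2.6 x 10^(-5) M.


pH = -log10([H+])
pH = -log10(2.6 x 10^(-5))
pH = 4.585

4.585


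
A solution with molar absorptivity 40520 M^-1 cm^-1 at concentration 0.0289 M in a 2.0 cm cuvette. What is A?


A = epsilon * c * l
A = 40520 * 0.0289 * 2.0
A = 2342.056

2342.056
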